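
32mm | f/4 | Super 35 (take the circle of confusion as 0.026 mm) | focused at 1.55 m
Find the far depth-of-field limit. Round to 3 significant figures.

1.83 m

Hyperfocal distance H = f²/(N·c) + f = 32²/(4 × 0.026) + 32 = 1024/0.104 + 32 ≈ 9878.2 mm ≈ 9.878 m.
Far limit Df = s·(H − f)/(H − s) = 1550 × (9878.2 − 32) / (9878.2 − 1550) = 1550 × 9846.2 / 8328.2 ≈ 1832.5 mm ≈ 1.83 m.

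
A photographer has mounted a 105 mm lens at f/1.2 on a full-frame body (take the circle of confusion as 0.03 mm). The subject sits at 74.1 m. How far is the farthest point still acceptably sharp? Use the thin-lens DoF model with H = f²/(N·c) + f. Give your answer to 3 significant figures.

Hyperfocal distance H = f²/(N·c) + f = 105²/(1.2 × 0.03) + 105 = 11025/0.036 + 105 ≈ 306355.0 mm ≈ 306.4 m.
Far limit Df = s·(H − f)/(H − s) = 74100 × (306355.0 − 105) / (306355.0 − 74100) = 74100 × 306250.0 / 232255.0 ≈ 97708 mm ≈ 97.7 m.

97.7 m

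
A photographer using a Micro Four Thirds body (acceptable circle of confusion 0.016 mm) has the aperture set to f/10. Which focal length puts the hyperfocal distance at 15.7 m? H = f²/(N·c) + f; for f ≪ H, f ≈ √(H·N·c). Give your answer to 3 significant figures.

50.0 mm

From H = f²/(N·c) + f, with f ≪ H: f ≈ √(H·N·c) = √(15700 × 10 × 0.016) = √2512.0 ≈ 50.12 mm.
Exact: f² + N·c·f − N·c·H = 0 ⇒ f = (−N·c + √((N·c)² + 4·N·c·H))/2 = (−0.16 + √10048)/2 ≈ 50.040 mm ≈ 50.0 mm.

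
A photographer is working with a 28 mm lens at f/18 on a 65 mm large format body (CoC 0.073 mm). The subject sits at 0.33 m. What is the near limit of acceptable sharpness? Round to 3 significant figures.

Hyperfocal distance H = f²/(N·c) + f = 28²/(18 × 0.073) + 28 = 784/1.314 + 28 ≈ 624.7 mm ≈ 0.625 m.
Near limit Dn = s·(H − f)/(H + s − 2f) = 330 × (624.7 − 28) / (624.7 + 330 − 2 × 28) = 330 × 596.7 / 898.7 ≈ 219.10 mm.

219 mm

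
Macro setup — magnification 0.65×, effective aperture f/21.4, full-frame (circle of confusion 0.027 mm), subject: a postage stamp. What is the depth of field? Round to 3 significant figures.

At magnification m, DoF ≈ 2·N_eff·c/m² = 2 × 21.4 × 0.027 / 0.65² = 1.156 / 0.4225 ≈ 2.74 mm.

2.74 mm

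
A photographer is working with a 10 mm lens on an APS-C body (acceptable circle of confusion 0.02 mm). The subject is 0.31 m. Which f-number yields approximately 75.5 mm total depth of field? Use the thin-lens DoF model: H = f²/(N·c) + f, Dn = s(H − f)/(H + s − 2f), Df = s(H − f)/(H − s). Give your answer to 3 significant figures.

Write h = H − f = f²/(N·c). The thin-lens limits are Dn = s·h/(h + (s−f)) and Df = s·h/(h − (s−f)), so DoF = Df − Dn = 2·s·(s−f)·h / (h² − (s−f)²).
That is a quadratic in h: DoF·h² − 2·s·(s−f)·h − DoF·(s−f)² = 0 ⇒ h = (s−f)·(s + √(s² + DoF²)) / DoF = 300 × (310 + √(310² + 75.5²)) / 75.5 = 300 × (310 + 319.062) / 75.5 ≈ 2499.6 mm.
Then N = f²/(c·h) = 10² / (0.02 × 2499.6) = 100 / 49.992 ≈ 2.00.

f/2.00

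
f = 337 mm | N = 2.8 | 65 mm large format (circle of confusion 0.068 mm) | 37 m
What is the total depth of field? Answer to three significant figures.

Hyperfocal distance H = f²/(N·c) + f = 337²/(2.8 × 0.068) + 337 = 113569/0.1904 + 337 ≈ 596812.8 mm ≈ 596.8 m.
Near limit Dn = s·(H − f)/(H + s − 2f) = 37000 × (596812.8 − 337) / (596812.8 + 37000 − 2 × 337) = 37000 × 596475.8 / 633138.8 ≈ 34857.5 mm.
Far limit Df = s·(H − f)/(H − s) = 37000 × (596812.8 − 337) / (596812.8 − 37000) = 37000 × 596475.8 / 559812.8 ≈ 39423.2 mm.
Depth of field = Df − Dn = 39423.2 − 34857.5 ≈ 4565.7 mm ≈ 4.57 m.

4.57 m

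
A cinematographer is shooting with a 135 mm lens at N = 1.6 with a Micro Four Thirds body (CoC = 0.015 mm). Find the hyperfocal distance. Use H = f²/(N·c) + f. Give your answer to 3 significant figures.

760 m

Hyperfocal distance H = f²/(N·c) + f = 135²/(1.6 × 0.015) + 135 = 18225/0.024 + 135 ≈ 759510.0 mm ≈ 760 m.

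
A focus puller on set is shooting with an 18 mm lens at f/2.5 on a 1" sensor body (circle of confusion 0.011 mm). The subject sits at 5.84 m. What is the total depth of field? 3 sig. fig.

Hyperfocal distance H = f²/(N·c) + f = 18²/(2.5 × 0.011) + 18 = 324/0.0275 + 18 ≈ 11799.8 mm ≈ 11.80 m.
Near limit Dn = s·(H − f)/(H + s − 2f) = 5840 × (11799.8 − 18) / (11799.8 + 5840 − 2 × 18) = 5840 × 11781.8 / 17603.8 ≈ 3908.6 mm.
Far limit Df = s·(H − f)/(H − s) = 5840 × (11799.8 − 18) / (11799.8 − 5840) = 5840 × 11781.8 / 5959.8 ≈ 11545.0 mm.
Depth of field = Df − Dn = 11545.0 − 3908.6 ≈ 7636.4 mm ≈ 7.64 m.

7.64 m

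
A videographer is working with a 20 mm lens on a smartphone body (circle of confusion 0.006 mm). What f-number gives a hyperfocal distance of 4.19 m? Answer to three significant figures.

f/16

Rearrange H = f²/(N·c) + f for N: N = f² / ((H − f)·c).
N = 20² / ((4190 − 20) × 0.006) = 400 / 25.02 ≈ 16.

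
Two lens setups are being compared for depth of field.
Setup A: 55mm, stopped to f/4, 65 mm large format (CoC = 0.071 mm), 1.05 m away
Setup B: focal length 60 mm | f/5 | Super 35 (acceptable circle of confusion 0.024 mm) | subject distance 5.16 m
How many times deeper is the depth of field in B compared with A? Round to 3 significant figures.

9.13

Setup A: H = 55²/(4×0.071) + 55 ≈ 10706.4 mm; DoF = Df − Dn = 1158.19 − 960.29 ≈ 197.90 mm.
Setup B: H = 60²/(5×0.024) + 60 ≈ 30060.0 mm; DoF = Df − Dn = 6216.9 − 4410.3 ≈ 1806.6 mm.
Ratio = 1806.6 / 197.90 ≈ 9.13.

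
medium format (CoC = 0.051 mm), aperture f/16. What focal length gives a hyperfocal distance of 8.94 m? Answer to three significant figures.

85.0 mm

From H = f²/(N·c) + f, with f ≪ H: f ≈ √(H·N·c) = √(8940 × 16 × 0.051) = √7295.0 ≈ 85.41 mm.
Exact: f² + N·c·f − N·c·H = 0 ⇒ f = (−N·c + √((N·c)² + 4·N·c·H))/2 = (−0.816 + √29181)/2 ≈ 85.004 mm ≈ 85.0 mm.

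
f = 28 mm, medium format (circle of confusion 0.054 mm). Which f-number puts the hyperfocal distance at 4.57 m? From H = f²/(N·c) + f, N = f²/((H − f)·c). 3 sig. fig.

Rearrange H = f²/(N·c) + f for N: N = f² / ((H − f)·c).
N = 28² / ((4570 − 28) × 0.054) = 784 / 245.3 ≈ 3.20.

f/3.20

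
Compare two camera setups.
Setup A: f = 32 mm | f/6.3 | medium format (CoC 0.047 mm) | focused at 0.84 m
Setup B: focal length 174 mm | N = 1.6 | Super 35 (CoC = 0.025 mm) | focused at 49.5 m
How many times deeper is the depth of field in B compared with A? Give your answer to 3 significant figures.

Setup A: H = 32²/(6.3×0.047) + 32 ≈ 3490.3 mm; DoF = Df − Dn = 1096.09 − 680.91 ≈ 415.18 mm.
Setup B: H = 174²/(1.6×0.025) + 174 ≈ 757074.0 mm; DoF = Df − Dn = 52950.7 − 46471.5 ≈ 6479.2 mm.
Ratio = 6479.2 / 415.18 ≈ 15.6.

15.6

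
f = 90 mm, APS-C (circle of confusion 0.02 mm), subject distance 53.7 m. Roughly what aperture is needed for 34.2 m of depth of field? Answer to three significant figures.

Write h = H − f = f²/(N·c). The thin-lens limits are Dn = s·h/(h + (s−f)) and Df = s·h/(h − (s−f)), so DoF = Df − Dn = 2·s·(s−f)·h / (h² − (s−f)²).
That is a quadratic in h: DoF·h² − 2·s·(s−f)·h − DoF·(s−f)² = 0 ⇒ h = (s−f)·(s + √(s² + DoF²)) / DoF = 53610 × (53700 + √(53700² + 34200²)) / 34200 = 53610 × (53700 + 63665.8) / 34200 ≈ 183976 mm.
Then N = f²/(c·h) = 90² / (0.02 × 183976) = 8100 / 3679.5 ≈ 2.20.

f/2.20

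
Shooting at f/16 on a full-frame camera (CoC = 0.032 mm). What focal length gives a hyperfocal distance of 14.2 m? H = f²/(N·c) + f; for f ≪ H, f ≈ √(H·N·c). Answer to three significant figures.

85.0 mm

From H = f²/(N·c) + f, with f ≪ H: f ≈ √(H·N·c) = √(14200 × 16 × 0.032) = √7270.4 ≈ 85.27 mm.
Exact: f² + N·c·f − N·c·H = 0 ⇒ f = (−N·c + √((N·c)² + 4·N·c·H))/2 = (−0.512 + √29082)/2 ≈ 85.011 mm ≈ 85.0 mm.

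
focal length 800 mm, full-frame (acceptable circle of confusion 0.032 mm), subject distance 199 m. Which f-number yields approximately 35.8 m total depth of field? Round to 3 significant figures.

Write h = H − f = f²/(N·c). The thin-lens limits are Dn = s·h/(h + (s−f)) and Df = s·h/(h − (s−f)), so DoF = Df − Dn = 2·s·(s−f)·h / (h² − (s−f)²).
That is a quadratic in h: DoF·h² − 2·s·(s−f)·h − DoF·(s−f)² = 0 ⇒ h = (s−f)·(s + √(s² + DoF²)) / DoF = 198200 × (199000 + √(199000² + 35800²)) / 35800 = 198200 × (199000 + 202195) / 35800 ≈ 2221139 mm.
Then N = f²/(c·h) = 800² / (0.032 × 2221139) = 640000 / 71076 ≈ 9.

f/9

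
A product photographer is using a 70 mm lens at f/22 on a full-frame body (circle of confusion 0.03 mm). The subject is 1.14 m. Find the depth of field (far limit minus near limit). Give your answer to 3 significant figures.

336 mm

Hyperfocal distance H = f²/(N·c) + f = 70²/(22 × 0.03) + 70 = 4900/0.66 + 70 ≈ 7494.2 mm ≈ 7.494 m.
Near limit Dn = s·(H − f)/(H + s − 2f) = 1140 × (7494.2 − 70) / (7494.2 + 1140 − 2 × 70) = 1140 × 7424.2 / 8494.2 ≈ 996.40 mm.
Far limit Df = s·(H − f)/(H − s) = 1140 × (7494.2 − 70) / (7494.2 − 1140) = 1140 × 7424.2 / 6354.2 ≈ 1331.97 mm.
Depth of field = Df − Dn = 1331.97 − 996.40 ≈ 335.57 mm.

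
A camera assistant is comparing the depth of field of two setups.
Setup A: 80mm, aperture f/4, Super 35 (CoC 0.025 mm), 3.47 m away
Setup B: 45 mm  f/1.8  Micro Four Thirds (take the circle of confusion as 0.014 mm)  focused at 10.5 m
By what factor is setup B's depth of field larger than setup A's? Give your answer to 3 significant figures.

7.54

Setup A: H = 80²/(4×0.025) + 80 ≈ 64080.0 mm; DoF = Df − Dn = 3664.08 − 3295.44 ≈ 368.64 mm.
Setup B: H = 45²/(1.8×0.014) + 45 ≈ 80402.1 mm; DoF = Df − Dn = 12070.4 − 9291.2 ≈ 2779.2 mm.
Ratio = 2779.2 / 368.64 ≈ 7.54.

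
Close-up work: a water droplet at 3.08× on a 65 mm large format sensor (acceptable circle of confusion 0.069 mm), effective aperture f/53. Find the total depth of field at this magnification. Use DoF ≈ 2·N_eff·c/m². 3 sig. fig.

At magnification m, DoF ≈ 2·N_eff·c/m² = 2 × 53 × 0.069 / 3.08² = 7.314 / 9.486 ≈ 0.771 mm.

0.771 mm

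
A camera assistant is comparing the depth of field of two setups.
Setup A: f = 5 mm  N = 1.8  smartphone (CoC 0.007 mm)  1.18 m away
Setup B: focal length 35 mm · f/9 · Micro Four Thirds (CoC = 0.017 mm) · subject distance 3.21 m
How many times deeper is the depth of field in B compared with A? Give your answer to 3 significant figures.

1.40

Setup A: H = 5²/(1.8×0.007) + 5 ≈ 1989.1 mm; DoF = Df − Dn = 2893.6 − 741.1 ≈ 2152.5 mm.
Setup B: H = 35²/(9×0.017) + 35 ≈ 8041.5 mm; DoF = Df − Dn = 5319.4 − 2298.5 ≈ 3020.9 mm.
Ratio = 3020.9 / 2152.5 ≈ 1.40.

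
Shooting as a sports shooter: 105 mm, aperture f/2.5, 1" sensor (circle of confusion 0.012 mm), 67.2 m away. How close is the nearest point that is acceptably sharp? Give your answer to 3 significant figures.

56.8 m

Hyperfocal distance H = f²/(N·c) + f = 105²/(2.5 × 0.012) + 105 = 11025/0.03 + 105 ≈ 367605.0 mm ≈ 367.6 m.
Near limit Dn = s·(H − f)/(H + s − 2f) = 67200 × (367605.0 − 105) / (367605.0 + 67200 − 2 × 105) = 67200 × 367500.0 / 434595.0 ≈ 56825 mm ≈ 56.8 m.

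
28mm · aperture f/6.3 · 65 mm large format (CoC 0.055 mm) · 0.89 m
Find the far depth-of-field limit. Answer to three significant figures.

Hyperfocal distance H = f²/(N·c) + f = 28²/(6.3 × 0.055) + 28 = 784/0.3465 + 28 ≈ 2290.6 mm ≈ 2.291 m.
Far limit Df = s·(H − f)/(H − s) = 890 × (2290.6 − 28) / (2290.6 − 890) = 890 × 2262.6 / 1400.6 ≈ 1437.7 mm ≈ 1.44 m.

1.44 m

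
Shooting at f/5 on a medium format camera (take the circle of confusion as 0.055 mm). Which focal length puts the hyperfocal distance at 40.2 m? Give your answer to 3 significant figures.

105 mm

From H = f²/(N·c) + f, with f ≪ H: f ≈ √(H·N·c) = √(40200 × 5 × 0.055) = √11055 ≈ 105.1 mm.
The +f correction barely moves this — solving exactly, f² + N·c·f − N·c·H = 0 ⇒ f = (−N·c + √((N·c)² + 4·N·c·H))/2 = (−0.275 + √44220)/2 ≈ 105.01 mm, so f ≈ 105 mm.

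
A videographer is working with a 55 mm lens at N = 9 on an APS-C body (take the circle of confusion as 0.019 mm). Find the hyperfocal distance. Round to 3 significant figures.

17.7 m

Hyperfocal distance H = f²/(N·c) + f = 55²/(9 × 0.019) + 55 = 3025/0.171 + 55 ≈ 17745.1 mm ≈ 17.7 m.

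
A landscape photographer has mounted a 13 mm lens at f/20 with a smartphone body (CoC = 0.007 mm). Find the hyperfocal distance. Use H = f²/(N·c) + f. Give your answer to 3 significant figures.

Hyperfocal distance H = f²/(N·c) + f = 13²/(20 × 0.007) + 13 = 169/0.14 + 13 ≈ 1220.1 mm ≈ 1.22 m.

1.22 m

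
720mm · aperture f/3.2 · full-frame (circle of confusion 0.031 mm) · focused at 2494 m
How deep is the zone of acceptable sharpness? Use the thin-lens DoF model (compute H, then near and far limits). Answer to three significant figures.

Hyperfocal distance H = f²/(N·c) + f = 720²/(3.2 × 0.031) + 720 = 518400/0.0992 + 720 ≈ 5226526.5 mm ≈ 5227 m.
Near limit Dn = s·(H − f)/(H + s − 2f) = 2494000 × (5226526.5 − 720) / (5226526.5 + 2494000 − 2 × 720) = 2494000 × 5225806.5 / 7719086.5 ≈ 1688433 mm.
Far limit Df = s·(H − f)/(H − s) = 2494000 × (5226526.5 − 720) / (5226526.5 − 2494000) = 2494000 × 5225806.5 / 2732526.5 ≈ 4769638 mm.
Depth of field = Df − Dn = 4769638 − 1688433 ≈ 3081205 mm ≈ 3080 m.

3080 m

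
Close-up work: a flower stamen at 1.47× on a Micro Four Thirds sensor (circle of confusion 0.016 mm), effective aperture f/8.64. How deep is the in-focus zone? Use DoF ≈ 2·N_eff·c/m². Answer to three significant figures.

At magnification m, DoF ≈ 2·N_eff·c/m² = 2 × 8.64 × 0.016 / 1.47² = 0.2765 / 2.161 ≈ 0.128 mm.

0.128 mm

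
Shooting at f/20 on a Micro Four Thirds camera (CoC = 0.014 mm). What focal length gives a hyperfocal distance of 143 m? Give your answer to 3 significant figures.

200 mm

From H = f²/(N·c) + f, with f ≪ H: f ≈ √(H·N·c) = √(143000 × 20 × 0.014) = √40040 ≈ 200.1 mm.
The +f correction barely moves this — solving exactly, f² + N·c·f − N·c·H = 0 ⇒ f = (−N·c + √((N·c)² + 4·N·c·H))/2 = (−0.28 + √160160)/2 ≈ 199.96 mm, so f ≈ 200 mm.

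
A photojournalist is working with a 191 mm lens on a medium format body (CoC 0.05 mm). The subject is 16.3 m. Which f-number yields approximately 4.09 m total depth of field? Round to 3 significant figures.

Write h = H − f = f²/(N·c). The thin-lens limits are Dn = s·h/(h + (s−f)) and Df = s·h/(h − (s−f)), so DoF = Df − Dn = 2·s·(s−f)·h / (h² − (s−f)²).
That is a quadratic in h: DoF·h² − 2·s·(s−f)·h − DoF·(s−f)² = 0 ⇒ h = (s−f)·(s + √(s² + DoF²)) / DoF = 16109 × (16300 + √(16300² + 4090²)) / 4090 = 16109 × (16300 + 16805.3) / 4090 ≈ 130390 mm.
Then N = f²/(c·h) = 191² / (0.05 × 130390) = 36481 / 6519.5 ≈ 5.60.

f/5.60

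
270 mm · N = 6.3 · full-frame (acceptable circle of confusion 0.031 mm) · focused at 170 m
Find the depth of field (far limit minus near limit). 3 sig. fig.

195 m

Hyperfocal distance H = f²/(N·c) + f = 270²/(6.3 × 0.031) + 270 = 72900/0.1953 + 270 ≈ 373541.9 mm ≈ 373.5 m.
Near limit Dn = s·(H − f)/(H + s − 2f) = 170000 × (373541.9 − 270) / (373541.9 + 170000 − 2 × 270) = 170000 × 373271.9 / 543001.9 ≈ 116862 mm.
Far limit Df = s·(H − f)/(H − s) = 170000 × (373541.9 − 270) / (373541.9 − 170000) = 170000 × 373271.9 / 203541.9 ≈ 311760 mm.
Depth of field = Df − Dn = 311760 − 116862 ≈ 194898 mm ≈ 195 m.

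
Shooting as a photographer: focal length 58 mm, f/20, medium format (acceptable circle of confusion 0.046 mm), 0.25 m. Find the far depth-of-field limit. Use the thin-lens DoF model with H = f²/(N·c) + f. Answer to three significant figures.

Hyperfocal distance H = f²/(N·c) + f = 58²/(20 × 0.046) + 58 = 3364/0.92 + 58 ≈ 3714.5 mm ≈ 3.715 m.
Far limit Df = s·(H − f)/(H − s) = 250 × (3714.5 − 58) / (3714.5 − 250) = 250 × 3656.5 / 3464.5 ≈ 263.85 mm.

264 mm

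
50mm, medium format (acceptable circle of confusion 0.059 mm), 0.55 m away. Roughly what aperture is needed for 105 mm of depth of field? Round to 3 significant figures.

f/8.02

Write h = H − f = f²/(N·c). The thin-lens limits are Dn = s·h/(h + (s−f)) and Df = s·h/(h − (s−f)), so DoF = Df − Dn = 2·s·(s−f)·h / (h² − (s−f)²).
That is a quadratic in h: DoF·h² − 2·s·(s−f)·h − DoF·(s−f)² = 0 ⇒ h = (s−f)·(s + √(s² + DoF²)) / DoF = 500 × (550 + √(550² + 105²)) / 105 = 500 × (550 + 559.933) / 105 ≈ 5285.4 mm.
Then N = f²/(c·h) = 50² / (0.059 × 5285.4) = 2500 / 311.84 ≈ 8.02.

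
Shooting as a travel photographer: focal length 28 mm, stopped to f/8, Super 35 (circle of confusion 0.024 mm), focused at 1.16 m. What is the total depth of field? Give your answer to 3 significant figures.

0.697 m

Hyperfocal distance H = f²/(N·c) + f = 28²/(8 × 0.024) + 28 = 784/0.192 + 28 ≈ 4111.3 mm ≈ 4.111 m.
Near limit Dn = s·(H − f)/(H + s − 2f) = 1160 × (4111.3 − 28) / (4111.3 + 1160 − 2 × 28) = 1160 × 4083.3 / 5215.3 ≈ 908.22 mm.
Far limit Df = s·(H − f)/(H − s) = 1160 × (4111.3 − 28) / (4111.3 − 1160) = 1160 × 4083.3 / 2951.3 ≈ 1604.92 mm.
Depth of field = Df − Dn = 1604.92 − 908.22 ≈ 696.70 mm ≈ 0.697 m.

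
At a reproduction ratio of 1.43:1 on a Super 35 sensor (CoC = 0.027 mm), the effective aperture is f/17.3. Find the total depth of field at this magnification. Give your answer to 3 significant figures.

0.457 mm

At magnification m, DoF ≈ 2·N_eff·c/m² = 2 × 17.3 × 0.027 / 1.43² = 0.9342 / 2.045 ≈ 0.457 mm.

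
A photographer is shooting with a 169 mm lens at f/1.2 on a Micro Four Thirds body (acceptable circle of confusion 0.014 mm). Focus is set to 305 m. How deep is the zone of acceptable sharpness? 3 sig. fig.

Hyperfocal distance H = f²/(N·c) + f = 169²/(1.2 × 0.014) + 169 = 28561/0.0168 + 169 ≈ 1700228.5 mm ≈ 1700 m.
Near limit Dn = s·(H − f)/(H + s − 2f) = 305000 × (1700228.5 − 169) / (1700228.5 + 305000 − 2 × 169) = 305000 × 1700059.5 / 2004890.5 ≈ 258627 mm.
Far limit Df = s·(H − f)/(H − s) = 305000 × (1700228.5 − 169) / (1700228.5 − 305000) = 305000 × 1700059.5 / 1395228.5 ≈ 371637 mm.
Depth of field = Df − Dn = 371637 − 258627 ≈ 113010 mm ≈ 113 m.

113 m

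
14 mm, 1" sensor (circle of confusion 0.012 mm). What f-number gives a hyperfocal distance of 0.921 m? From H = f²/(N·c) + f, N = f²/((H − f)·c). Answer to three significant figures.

Rearrange H = f²/(N·c) + f for N: N = f² / ((H − f)·c).
N = 14² / ((921 − 14) × 0.012) = 196 / 10.88 ≈ 18.

f/18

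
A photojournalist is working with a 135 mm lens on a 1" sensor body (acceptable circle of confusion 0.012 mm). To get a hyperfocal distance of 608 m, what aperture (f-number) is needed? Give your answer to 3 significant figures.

f/2.50

Rearrange H = f²/(N·c) + f for N: N = f² / ((H − f)·c).
N = 135² / ((608000 − 135) × 0.012) = 18225 / 7294 ≈ 2.50.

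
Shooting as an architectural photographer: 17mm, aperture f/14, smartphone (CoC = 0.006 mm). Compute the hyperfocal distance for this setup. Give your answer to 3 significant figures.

3.46 m

Hyperfocal distance H = f²/(N·c) + f = 17²/(14 × 0.006) + 17 = 289/0.084 + 17 ≈ 3457.5 mm ≈ 3.46 m.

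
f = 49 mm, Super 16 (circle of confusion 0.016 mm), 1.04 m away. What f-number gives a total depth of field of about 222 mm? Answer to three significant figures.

f/16

Write h = H − f = f²/(N·c). The thin-lens limits are Dn = s·h/(h + (s−f)) and Df = s·h/(h − (s−f)), so DoF = Df − Dn = 2·s·(s−f)·h / (h² − (s−f)²).
That is a quadratic in h: DoF·h² − 2·s·(s−f)·h − DoF·(s−f)² = 0 ⇒ h = (s−f)·(s + √(s² + DoF²)) / DoF = 991 × (1040 + √(1040² + 222²)) / 222 = 991 × (1040 + 1063.43) / 222 ≈ 9389.6 mm.
Then N = f²/(c·h) = 49² / (0.016 × 9389.6) = 2401 / 150.23 ≈ 16.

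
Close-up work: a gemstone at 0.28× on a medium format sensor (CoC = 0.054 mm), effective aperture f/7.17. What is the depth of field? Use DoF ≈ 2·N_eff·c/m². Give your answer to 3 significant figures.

9.88 mm

At magnification m, DoF ≈ 2·N_eff·c/m² = 2 × 7.17 × 0.054 / 0.28² = 0.7744 / 0.0784 ≈ 9.88 mm.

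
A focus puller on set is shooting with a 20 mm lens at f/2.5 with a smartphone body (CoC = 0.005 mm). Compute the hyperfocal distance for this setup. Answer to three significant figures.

Hyperfocal distance H = f²/(N·c) + f = 20²/(2.5 × 0.005) + 20 = 400/0.0125 + 20 ≈ 32020.0 mm ≈ 32.0 m.

32.0 m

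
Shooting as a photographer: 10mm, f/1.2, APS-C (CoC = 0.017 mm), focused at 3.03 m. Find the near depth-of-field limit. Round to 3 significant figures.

Hyperfocal distance H = f²/(N·c) + f = 10²/(1.2 × 0.017) + 10 = 100/0.0204 + 10 ≈ 4912.0 mm ≈ 4.912 m.
Near limit Dn = s·(H − f)/(H + s − 2f) = 3030 × (4912.0 − 10) / (4912.0 + 3030 − 2 × 10) = 3030 × 4902.0 / 7922.0 ≈ 1874.9 mm ≈ 1.87 m.

1.87 m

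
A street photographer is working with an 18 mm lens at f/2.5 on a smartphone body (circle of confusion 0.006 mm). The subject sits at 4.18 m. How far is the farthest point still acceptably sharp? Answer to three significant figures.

Hyperfocal distance H = f²/(N·c) + f = 18²/(2.5 × 0.006) + 18 = 324/0.015 + 18 ≈ 21618.0 mm ≈ 21.62 m.
Far limit Df = s·(H − f)/(H − s) = 4180 × (21618.0 − 18) / (21618.0 − 4180) = 4180 × 21600.0 / 17438.0 ≈ 5177.7 mm ≈ 5.18 m.

5.18 m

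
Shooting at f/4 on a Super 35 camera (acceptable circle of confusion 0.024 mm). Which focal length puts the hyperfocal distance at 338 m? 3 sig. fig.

From H = f²/(N·c) + f, with f ≪ H: f ≈ √(H·N·c) = √(338000 × 4 × 0.024) = √32448 ≈ 180.1 mm.
The +f correction barely moves this — solving exactly, f² + N·c·f − N·c·H = 0 ⇒ f = (−N·c + √((N·c)² + 4·N·c·H))/2 = (−0.096 + √129792)/2 ≈ 180.09 mm, so f ≈ 180 mm.

180 mm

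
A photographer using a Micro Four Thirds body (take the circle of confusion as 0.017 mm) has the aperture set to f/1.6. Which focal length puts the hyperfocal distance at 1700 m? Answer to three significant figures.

From H = f²/(N·c) + f, with f ≪ H: f ≈ √(H·N·c) = √(1700000 × 1.6 × 0.017) = √46240 ≈ 215.0 mm.
The +f correction barely moves this — solving exactly, f² + N·c·f − N·c·H = 0 ⇒ f = (−N·c + √((N·c)² + 4·N·c·H))/2 = (−0.0272 + √184960)/2 ≈ 215.02 mm, so f ≈ 215 mm.

215 mm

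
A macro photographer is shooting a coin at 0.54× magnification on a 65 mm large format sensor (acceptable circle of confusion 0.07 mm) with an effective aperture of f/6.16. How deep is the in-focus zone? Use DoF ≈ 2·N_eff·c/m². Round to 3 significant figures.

At magnification m, DoF ≈ 2·N_eff·c/m² = 2 × 6.16 × 0.07 / 0.54² = 0.8624 / 0.2916 ≈ 2.96 mm.

2.96 mm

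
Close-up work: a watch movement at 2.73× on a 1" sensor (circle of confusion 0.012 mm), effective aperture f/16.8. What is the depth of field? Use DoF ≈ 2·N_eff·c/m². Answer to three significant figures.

0.0541 mm

At magnification m, DoF ≈ 2·N_eff·c/m² = 2 × 16.8 × 0.012 / 2.73² = 0.4032 / 7.453 ≈ 0.0541 mm.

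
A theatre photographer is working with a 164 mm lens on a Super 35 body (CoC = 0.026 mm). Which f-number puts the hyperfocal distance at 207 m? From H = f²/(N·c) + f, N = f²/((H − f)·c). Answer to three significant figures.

f/5

Rearrange H = f²/(N·c) + f for N: N = f² / ((H − f)·c).
N = 164² / ((207000 − 164) × 0.026) = 26896 / 5378 ≈ 5.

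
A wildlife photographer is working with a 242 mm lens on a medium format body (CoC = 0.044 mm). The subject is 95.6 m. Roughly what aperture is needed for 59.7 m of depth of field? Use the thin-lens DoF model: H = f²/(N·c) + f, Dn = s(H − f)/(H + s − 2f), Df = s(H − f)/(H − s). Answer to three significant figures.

f/4

Write h = H − f = f²/(N·c). The thin-lens limits are Dn = s·h/(h + (s−f)) and Df = s·h/(h − (s−f)), so DoF = Df − Dn = 2·s·(s−f)·h / (h² − (s−f)²).
That is a quadratic in h: DoF·h² − 2·s·(s−f)·h − DoF·(s−f)² = 0 ⇒ h = (s−f)·(s + √(s² + DoF²)) / DoF = 95358 × (95600 + √(95600² + 59700²)) / 59700 = 95358 × (95600 + 112710) / 59700 ≈ 332730 mm.
Then N = f²/(c·h) = 242² / (0.044 × 332730) = 58564 / 14640 ≈ 4.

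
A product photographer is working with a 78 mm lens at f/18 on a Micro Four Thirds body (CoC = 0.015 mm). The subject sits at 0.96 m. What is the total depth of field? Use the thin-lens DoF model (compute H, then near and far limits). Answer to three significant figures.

Hyperfocal distance H = f²/(N·c) + f = 78²/(18 × 0.015) + 78 = 6084/0.27 + 78 ≈ 22611.3 mm ≈ 22.61 m.
Near limit Dn = s·(H − f)/(H + s − 2f) = 960 × (22611.3 − 78) / (22611.3 + 960 − 2 × 78) = 960 × 22533.3 / 23415.3 ≈ 923.839 mm.
Far limit Df = s·(H − f)/(H − s) = 960 × (22611.3 − 78) / (22611.3 − 960) = 960 × 22533.3 / 21651.3 ≈ 999.107 mm.
Depth of field = Df − Dn = 999.107 − 923.839 ≈ 75.268 mm.

75.3 mm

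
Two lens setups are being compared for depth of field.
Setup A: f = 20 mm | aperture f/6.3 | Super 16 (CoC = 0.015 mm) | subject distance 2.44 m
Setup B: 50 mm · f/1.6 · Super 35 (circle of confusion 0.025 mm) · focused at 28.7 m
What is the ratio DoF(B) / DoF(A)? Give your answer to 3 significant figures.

Setup A: H = 20²/(6.3×0.015) + 20 ≈ 4252.8 mm; DoF = Df − Dn = 5697.3 − 1552.4 ≈ 4144.9 mm.
Setup B: H = 50²/(1.6×0.025) + 50 ≈ 62550.0 mm; DoF = Df − Dn = 52991 − 19679 ≈ 33312 mm.
Ratio = 33312 / 4144.9 ≈ 8.04.

8.04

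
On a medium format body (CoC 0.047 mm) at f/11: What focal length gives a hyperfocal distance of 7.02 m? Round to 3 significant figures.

From H = f²/(N·c) + f, with f ≪ H: f ≈ √(H·N·c) = √(7020 × 11 × 0.047) = √3629.3 ≈ 60.24 mm.
Exact: f² + N·c·f − N·c·H = 0 ⇒ f = (−N·c + √((N·c)² + 4·N·c·H))/2 = (−0.517 + √14518)/2 ≈ 59.986 mm ≈ 60.0 mm.

60.0 mm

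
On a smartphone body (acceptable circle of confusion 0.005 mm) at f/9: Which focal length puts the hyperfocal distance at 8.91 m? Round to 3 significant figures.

20.0 mm

From H = f²/(N·c) + f, with f ≪ H: f ≈ √(H·N·c) = √(8910 × 9 × 0.005) = √400.95 ≈ 20.02 mm.
The +f correction barely moves this — solving exactly, f² + N·c·f − N·c·H = 0 ⇒ f = (−N·c + √((N·c)² + 4·N·c·H))/2 = (−0.045 + √1603.8)/2 ≈ 20.001 mm, so f ≈ 20.0 mm.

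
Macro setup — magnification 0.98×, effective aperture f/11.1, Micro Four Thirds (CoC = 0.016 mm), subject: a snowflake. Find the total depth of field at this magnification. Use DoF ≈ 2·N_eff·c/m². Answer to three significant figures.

At magnification m, DoF ≈ 2·N_eff·c/m² = 2 × 11.1 × 0.016 / 0.98² = 0.3552 / 0.9604 ≈ 0.37 mm.

0.370 mm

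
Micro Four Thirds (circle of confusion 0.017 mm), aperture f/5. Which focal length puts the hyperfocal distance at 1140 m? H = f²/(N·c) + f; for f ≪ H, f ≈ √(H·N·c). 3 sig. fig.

From H = f²/(N·c) + f, with f ≪ H: f ≈ √(H·N·c) = √(1140000 × 5 × 0.017) = √96900 ≈ 311.3 mm.
The +f correction barely moves this — solving exactly, f² + N·c·f − N·c·H = 0 ⇒ f = (−N·c + √((N·c)² + 4·N·c·H))/2 = (−0.085 + √387600)/2 ≈ 311.25 mm, so f ≈ 311 mm.

311 mm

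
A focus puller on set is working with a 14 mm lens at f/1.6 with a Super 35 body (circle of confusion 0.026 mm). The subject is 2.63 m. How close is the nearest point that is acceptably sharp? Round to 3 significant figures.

Hyperfocal distance H = f²/(N·c) + f = 14²/(1.6 × 0.026) + 14 = 196/0.0416 + 14 ≈ 4725.5 mm ≈ 4.726 m.
Near limit Dn = s·(H − f)/(H + s − 2f) = 2630 × (4725.5 − 14) / (4725.5 + 2630 − 2 × 14) = 2630 × 4711.5 / 7327.5 ≈ 1691.1 mm ≈ 1.69 m.

1.69 m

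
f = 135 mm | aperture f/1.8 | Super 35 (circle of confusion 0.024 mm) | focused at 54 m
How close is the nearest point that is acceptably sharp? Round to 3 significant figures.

47.9 m

Hyperfocal distance H = f²/(N·c) + f = 135²/(1.8 × 0.024) + 135 = 18225/0.0432 + 135 ≈ 422010.0 mm ≈ 422.0 m.
Near limit Dn = s·(H − f)/(H + s − 2f) = 54000 × (422010.0 − 135) / (422010.0 + 54000 − 2 × 135) = 54000 × 421875.0 / 475740.0 ≈ 47886 mm ≈ 47.9 m.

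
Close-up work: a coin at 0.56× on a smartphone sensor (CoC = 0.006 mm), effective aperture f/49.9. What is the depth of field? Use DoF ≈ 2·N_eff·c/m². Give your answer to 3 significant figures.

At magnification m, DoF ≈ 2·N_eff·c/m² = 2 × 49.9 × 0.006 / 0.56² = 0.5988 / 0.3136 ≈ 1.91 mm.

1.91 mm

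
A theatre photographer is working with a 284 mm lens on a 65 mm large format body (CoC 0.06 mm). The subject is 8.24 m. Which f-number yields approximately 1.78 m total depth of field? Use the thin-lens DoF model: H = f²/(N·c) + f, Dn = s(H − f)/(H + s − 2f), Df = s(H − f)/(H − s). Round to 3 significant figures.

Write h = H − f = f²/(N·c). The thin-lens limits are Dn = s·h/(h + (s−f)) and Df = s·h/(h − (s−f)), so DoF = Df − Dn = 2·s·(s−f)·h / (h² − (s−f)²).
That is a quadratic in h: DoF·h² − 2·s·(s−f)·h − DoF·(s−f)² = 0 ⇒ h = (s−f)·(s + √(s² + DoF²)) / DoF = 7956 × (8240 + √(8240² + 1780²)) / 1780 = 7956 × (8240 + 8430.07) / 1780 ≈ 74510 mm.
Then N = f²/(c·h) = 284² / (0.06 × 74510) = 80656 / 4470.6 ≈ 18.

f/18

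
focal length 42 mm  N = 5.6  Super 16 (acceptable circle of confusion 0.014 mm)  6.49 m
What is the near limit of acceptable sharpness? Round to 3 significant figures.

5.04 m

Hyperfocal distance H = f²/(N·c) + f = 42²/(5.6 × 0.014) + 42 = 1764/0.0784 + 42 ≈ 22542.0 mm ≈ 22.54 m.
Near limit Dn = s·(H − f)/(H + s − 2f) = 6490 × (22542.0 − 42) / (22542.0 + 6490 − 2 × 42) = 6490 × 22500.0 / 28948.0 ≈ 5044.4 mm ≈ 5.04 m.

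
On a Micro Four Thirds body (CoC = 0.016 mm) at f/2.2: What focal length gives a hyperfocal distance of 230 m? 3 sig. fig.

From H = f²/(N·c) + f, with f ≪ H: f ≈ √(H·N·c) = √(230000 × 2.2 × 0.016) = √8096.0 ≈ 89.98 mm.
The +f correction barely moves this — solving exactly, f² + N·c·f − N·c·H = 0 ⇒ f = (−N·c + √((N·c)² + 4·N·c·H))/2 = (−0.0352 + √32384)/2 ≈ 89.960 mm, so f ≈ 90.0 mm.

90.0 mm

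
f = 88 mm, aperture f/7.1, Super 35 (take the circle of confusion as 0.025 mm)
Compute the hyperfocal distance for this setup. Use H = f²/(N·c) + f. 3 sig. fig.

Hyperfocal distance H = f²/(N·c) + f = 88²/(7.1 × 0.025) + 88 = 7744/0.1775 + 88 ≈ 43716.2 mm ≈ 43.7 m.

43.7 m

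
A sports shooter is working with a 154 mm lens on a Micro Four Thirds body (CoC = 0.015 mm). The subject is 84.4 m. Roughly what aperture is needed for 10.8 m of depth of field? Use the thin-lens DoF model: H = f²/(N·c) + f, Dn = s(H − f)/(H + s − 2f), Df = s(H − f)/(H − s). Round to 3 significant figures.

f/1.20

Write h = H − f = f²/(N·c). The thin-lens limits are Dn = s·h/(h + (s−f)) and Df = s·h/(h − (s−f)), so DoF = Df − Dn = 2·s·(s−f)·h / (h² − (s−f)²).
That is a quadratic in h: DoF·h² − 2·s·(s−f)·h − DoF·(s−f)² = 0 ⇒ h = (s−f)·(s + √(s² + DoF²)) / DoF = 84246 × (84400 + √(84400² + 10800²)) / 10800 = 84246 × (84400 + 85088.2) / 10800 ≈ 1322102 mm.
Then N = f²/(c·h) = 154² / (0.015 × 1322102) = 23716 / 19832 ≈ 1.20.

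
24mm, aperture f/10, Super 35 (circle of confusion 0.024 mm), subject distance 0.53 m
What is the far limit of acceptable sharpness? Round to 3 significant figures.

Hyperfocal distance H = f²/(N·c) + f = 24²/(10 × 0.024) + 24 = 576/0.24 + 24 ≈ 2424.0 mm ≈ 2.424 m.
Far limit Df = s·(H − f)/(H − s) = 530 × (2424.0 − 24) / (2424.0 − 530) = 530 × 2400.0 / 1894.0 ≈ 671.59 mm ≈ 0.672 m.

0.672 m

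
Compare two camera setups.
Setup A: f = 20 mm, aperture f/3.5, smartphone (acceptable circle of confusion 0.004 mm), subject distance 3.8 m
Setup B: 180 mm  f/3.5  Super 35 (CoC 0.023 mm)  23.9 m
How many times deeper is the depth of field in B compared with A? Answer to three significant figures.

2.76

Setup A: H = 20²/(3.5×0.004) + 20 ≈ 28591.4 mm; DoF = Df − Dn = 4379.4 − 3356.0 ≈ 1023.4 mm.
Setup B: H = 180²/(3.5×0.023) + 180 ≈ 402664.5 mm; DoF = Df − Dn = 25396.7 − 22569.9 ≈ 2826.8 mm.
Ratio = 2826.8 / 1023.4 ≈ 2.76.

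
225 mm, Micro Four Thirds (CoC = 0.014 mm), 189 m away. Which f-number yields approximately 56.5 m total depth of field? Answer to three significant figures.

f/2.80

Write h = H − f = f²/(N·c). The thin-lens limits are Dn = s·h/(h + (s−f)) and Df = s·h/(h − (s−f)), so DoF = Df − Dn = 2·s·(s−f)·h / (h² − (s−f)²).
That is a quadratic in h: DoF·h² − 2·s·(s−f)·h − DoF·(s−f)² = 0 ⇒ h = (s−f)·(s + √(s² + DoF²)) / DoF = 188775 × (189000 + √(189000² + 56500²)) / 56500 = 188775 × (189000 + 197264) / 56500 ≈ 1290568 mm.
Then N = f²/(c·h) = 225² / (0.014 × 1290568) = 50625 / 18068 ≈ 2.80.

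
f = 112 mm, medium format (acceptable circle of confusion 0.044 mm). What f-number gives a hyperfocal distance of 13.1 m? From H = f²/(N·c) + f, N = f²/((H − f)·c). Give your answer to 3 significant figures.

Rearrange H = f²/(N·c) + f for N: N = f² / ((H − f)·c).
N = 112² / ((13100 − 112) × 0.044) = 12544 / 571.5 ≈ 22.

f/22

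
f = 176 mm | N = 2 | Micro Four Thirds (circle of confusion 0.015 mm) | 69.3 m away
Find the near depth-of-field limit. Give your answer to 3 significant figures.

65.0 m

Hyperfocal distance H = f²/(N·c) + f = 176²/(2 × 0.015) + 176 = 30976/0.03 + 176 ≈ 1032709.3 mm ≈ 1033 m.
Near limit Dn = s·(H − f)/(H + s − 2f) = 69300 × (1032709.3 − 176) / (1032709.3 + 69300 − 2 × 176) = 69300 × 1032533.3 / 1101657.3 ≈ 64952 mm ≈ 65.0 m.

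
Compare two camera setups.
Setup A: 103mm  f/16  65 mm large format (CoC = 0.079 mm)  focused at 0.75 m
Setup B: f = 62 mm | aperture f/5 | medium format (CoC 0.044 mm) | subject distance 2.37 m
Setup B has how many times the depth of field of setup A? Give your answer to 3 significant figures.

Setup A: H = 103²/(16×0.079) + 103 ≈ 8496.2 mm; DoF = Df − Dn = 812.64 − 696.32 ≈ 116.32 mm.
Setup B: H = 62²/(5×0.044) + 62 ≈ 17534.7 mm; DoF = Df − Dn = 2730.70 − 2093.47 ≈ 637.23 mm.
Ratio = 637.23 / 116.32 ≈ 5.48.

5.48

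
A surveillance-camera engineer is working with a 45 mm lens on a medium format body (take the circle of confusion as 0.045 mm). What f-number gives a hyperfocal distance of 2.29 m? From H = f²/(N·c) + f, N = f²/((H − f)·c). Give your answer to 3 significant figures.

f/20

Rearrange H = f²/(N·c) + f for N: N = f² / ((H − f)·c).
N = 45² / ((2290 − 45) × 0.045) = 2025 / 101.0 ≈ 20.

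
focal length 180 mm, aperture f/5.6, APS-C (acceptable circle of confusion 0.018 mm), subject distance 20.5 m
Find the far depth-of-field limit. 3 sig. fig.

21.9 m

Hyperfocal distance H = f²/(N·c) + f = 180²/(5.6 × 0.018) + 180 = 32400/0.1008 + 180 ≈ 321608.6 mm ≈ 321.6 m.
Far limit Df = s·(H − f)/(H − s) = 20500 × (321608.6 − 180) / (321608.6 − 20500) = 20500 × 321428.6 / 301108.6 ≈ 21883 mm ≈ 21.9 m.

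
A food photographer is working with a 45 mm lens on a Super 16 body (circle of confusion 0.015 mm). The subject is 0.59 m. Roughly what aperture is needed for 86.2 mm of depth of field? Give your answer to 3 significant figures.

f/18

Write h = H − f = f²/(N·c). The thin-lens limits are Dn = s·h/(h + (s−f)) and Df = s·h/(h − (s−f)), so DoF = Df − Dn = 2·s·(s−f)·h / (h² − (s−f)²).
That is a quadratic in h: DoF·h² − 2·s·(s−f)·h − DoF·(s−f)² = 0 ⇒ h = (s−f)·(s + √(s² + DoF²)) / DoF = 545 × (590 + √(590² + 86.2²)) / 86.2 = 545 × (590 + 596.264) / 86.2 ≈ 7500.2 mm.
Then N = f²/(c·h) = 45² / (0.015 × 7500.2) = 2025 / 112.50 ≈ 18.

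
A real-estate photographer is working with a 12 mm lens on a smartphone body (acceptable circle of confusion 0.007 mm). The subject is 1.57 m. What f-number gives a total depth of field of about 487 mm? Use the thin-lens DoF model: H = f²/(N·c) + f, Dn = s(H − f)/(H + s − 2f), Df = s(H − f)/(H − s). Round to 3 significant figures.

Write h = H − f = f²/(N·c). The thin-lens limits are Dn = s·h/(h + (s−f)) and Df = s·h/(h − (s−f)), so DoF = Df − Dn = 2·s·(s−f)·h / (h² − (s−f)²).
That is a quadratic in h: DoF·h² − 2·s·(s−f)·h − DoF·(s−f)² = 0 ⇒ h = (s−f)·(s + √(s² + DoF²)) / DoF = 1558 × (1570 + √(1570² + 487²)) / 487 = 1558 × (1570 + 1643.80) / 487 ≈ 10282 mm.
Then N = f²/(c·h) = 12² / (0.007 × 10282) = 144 / 71.971 ≈ 2.00.

f/2.00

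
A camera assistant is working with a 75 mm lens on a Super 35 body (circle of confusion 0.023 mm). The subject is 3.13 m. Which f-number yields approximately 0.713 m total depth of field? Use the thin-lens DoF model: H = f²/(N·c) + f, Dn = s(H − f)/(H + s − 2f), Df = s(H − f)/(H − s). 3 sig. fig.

Write h = H − f = f²/(N·c). The thin-lens limits are Dn = s·h/(h + (s−f)) and Df = s·h/(h − (s−f)), so DoF = Df − Dn = 2·s·(s−f)·h / (h² − (s−f)²).
That is a quadratic in h: DoF·h² − 2·s·(s−f)·h − DoF·(s−f)² = 0 ⇒ h = (s−f)·(s + √(s² + DoF²)) / DoF = 3055 × (3130 + √(3130² + 713²)) / 713 = 3055 × (3130 + 3210.18) / 713 ≈ 27166 mm.
Then N = f²/(c·h) = 75² / (0.023 × 27166) = 5625 / 624.81 ≈ 9.

f/9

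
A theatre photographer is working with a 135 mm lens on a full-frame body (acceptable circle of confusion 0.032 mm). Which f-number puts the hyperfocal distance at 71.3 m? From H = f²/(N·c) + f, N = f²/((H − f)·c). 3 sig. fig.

f/8

Rearrange H = f²/(N·c) + f for N: N = f² / ((H − f)·c).
N = 135² / ((71300 − 135) × 0.032) = 18225 / 2277 ≈ 8.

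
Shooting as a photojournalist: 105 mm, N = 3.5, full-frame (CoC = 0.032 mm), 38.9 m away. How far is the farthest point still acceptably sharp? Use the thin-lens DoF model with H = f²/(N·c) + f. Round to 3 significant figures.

64.2 m

Hyperfocal distance H = f²/(N·c) + f = 105²/(3.5 × 0.032) + 105 = 11025/0.112 + 105 ≈ 98542.5 mm ≈ 98.54 m.
Far limit Df = s·(H − f)/(H − s) = 38900 × (98542.5 − 105) / (98542.5 − 38900) = 38900 × 98437.5 / 59642.5 ≈ 64203 mm ≈ 64.2 m.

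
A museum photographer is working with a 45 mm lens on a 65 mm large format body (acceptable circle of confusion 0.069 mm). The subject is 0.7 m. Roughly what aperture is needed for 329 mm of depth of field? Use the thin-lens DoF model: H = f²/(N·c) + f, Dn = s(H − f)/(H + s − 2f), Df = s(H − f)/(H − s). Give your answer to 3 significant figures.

f/10

Write h = H − f = f²/(N·c). The thin-lens limits are Dn = s·h/(h + (s−f)) and Df = s·h/(h − (s−f)), so DoF = Df − Dn = 2·s·(s−f)·h / (h² − (s−f)²).
That is a quadratic in h: DoF·h² − 2·s·(s−f)·h − DoF·(s−f)² = 0 ⇒ h = (s−f)·(s + √(s² + DoF²)) / DoF = 655 × (700 + √(700² + 329²)) / 329 = 655 × (700 + 773.460) / 329 ≈ 2933.5 mm.
Then N = f²/(c·h) = 45² / (0.069 × 2933.5) = 2025 / 202.41 ≈ 10.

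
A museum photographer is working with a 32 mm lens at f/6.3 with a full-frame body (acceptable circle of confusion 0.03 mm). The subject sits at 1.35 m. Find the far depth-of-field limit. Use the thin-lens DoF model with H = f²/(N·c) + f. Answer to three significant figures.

Hyperfocal distance H = f²/(N·c) + f = 32²/(6.3 × 0.03) + 32 = 1024/0.189 + 32 ≈ 5450.0 mm ≈ 5.450 m.
Far limit Df = s·(H − f)/(H − s) = 1350 × (5450.0 − 32) / (5450.0 − 1350) = 1350 × 5418.0 / 4100.0 ≈ 1784.0 mm ≈ 1.78 m.

1.78 m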